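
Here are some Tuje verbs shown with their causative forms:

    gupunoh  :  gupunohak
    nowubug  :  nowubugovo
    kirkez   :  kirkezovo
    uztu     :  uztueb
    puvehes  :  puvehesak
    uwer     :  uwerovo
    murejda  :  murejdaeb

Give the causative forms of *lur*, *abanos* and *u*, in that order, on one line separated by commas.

The alternation tracks the final sound of the stem — -ak when the stem ends in a voiceless consonant (*gupunoh*, *puvehes*); -ovo when the stem ends in a voiced consonant (*nowubug*, *kirkez*, *uwer*); -eb when the stem ends in a vowel (*uztu*, *murejda*).
Since the final sound of *lur* is /r/ (a voiced consonant), it takes -ovo, giving *lurovo*.
Since the final sound of *abanos* is /s/ (a voiceless consonant), it takes -ak, giving *abanosak*.
*u* — final sound /u/ (a vowel) → -eb → *ueb*.

lurovo, abanosak, ueb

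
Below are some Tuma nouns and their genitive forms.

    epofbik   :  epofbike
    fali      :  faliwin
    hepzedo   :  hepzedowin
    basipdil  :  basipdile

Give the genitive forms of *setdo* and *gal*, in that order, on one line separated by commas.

The suffix is conditioned by the final sound: -e when the stem ends in a consonant (*epofbik*, *basipdil*); -win when the stem ends in a vowel (*fali*, *hepzedo*).
*setdo* — final sound /o/ (a vowel) → -win → *setdowin*.
Since the final sound of *gal* is /l/ (a consonant), it takes -e, giving *gale*.

setdowin, gale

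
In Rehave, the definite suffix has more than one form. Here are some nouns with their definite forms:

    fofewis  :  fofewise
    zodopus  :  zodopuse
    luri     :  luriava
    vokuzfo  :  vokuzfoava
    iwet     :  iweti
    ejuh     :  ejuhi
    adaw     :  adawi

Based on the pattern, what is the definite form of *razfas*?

razfase

Looking at the final sound of each stem: -e when the stem ends in a sibilant (*fofewis*, *zodopus*); -i when the stem ends in a non-sibilant consonant (*iwet*, *ejuh*, *adaw*); -ava when the stem ends in a vowel (*luri*, *vokuzfo*).
The final sound of *razfas* is /s/, which is a sibilant, so the suffix is -e, giving *razfase*.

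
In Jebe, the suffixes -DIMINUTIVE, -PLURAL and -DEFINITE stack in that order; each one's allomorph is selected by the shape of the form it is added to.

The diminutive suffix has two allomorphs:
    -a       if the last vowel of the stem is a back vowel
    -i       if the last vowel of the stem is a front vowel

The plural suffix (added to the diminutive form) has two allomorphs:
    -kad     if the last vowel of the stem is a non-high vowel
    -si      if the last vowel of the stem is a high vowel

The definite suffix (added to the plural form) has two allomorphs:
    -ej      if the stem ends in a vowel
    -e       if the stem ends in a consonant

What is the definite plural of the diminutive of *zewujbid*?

*zewujbid* — last vowel /i/ (a front vowel) → -i → *zewujbidi*.
The diminutive form *zewujbidi* — last vowel /i/ (a high vowel) → -si → *zewujbidisi*.
The plural form *zewujbidisi* — final sound /i/ (a vowel) → -ej → *zewujbidisiej*.

zewujbidisiej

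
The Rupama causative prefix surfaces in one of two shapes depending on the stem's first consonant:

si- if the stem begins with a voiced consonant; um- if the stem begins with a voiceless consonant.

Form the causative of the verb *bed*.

*bed*: first consonant = /b/, voiced → si- → *sibed*.

sibed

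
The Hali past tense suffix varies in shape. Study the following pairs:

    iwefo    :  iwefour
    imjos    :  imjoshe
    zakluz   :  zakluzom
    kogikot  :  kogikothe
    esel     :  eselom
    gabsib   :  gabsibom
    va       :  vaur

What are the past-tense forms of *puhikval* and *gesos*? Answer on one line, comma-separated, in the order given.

puhikvalom, gesoshe

The pattern is voicing of the final sound: -he when the stem ends in a voiceless consonant (*imjos*, *kogikot*); -om when the stem ends in a voiced consonant (*zakluz*, *esel*, *gabsib*); -ur when the stem ends in a vowel (*iwefo*, *va*).
*puhikval* — final sound /l/ (a voiced consonant) → -om → *puhikvalom*.
*gesos* — final sound /s/ (a voiceless consonant) → -he → *gesoshe*.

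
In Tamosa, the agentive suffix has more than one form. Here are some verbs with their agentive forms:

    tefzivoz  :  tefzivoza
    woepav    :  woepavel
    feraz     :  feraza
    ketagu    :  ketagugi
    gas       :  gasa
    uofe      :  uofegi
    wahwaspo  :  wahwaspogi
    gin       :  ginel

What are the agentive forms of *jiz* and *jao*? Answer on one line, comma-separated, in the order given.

Looking at the final sound of each stem: -a when the stem ends in a sibilant (*tefzivoz*, *feraz*, *gas*); -el when the stem ends in a non-sibilant consonant (*woepav*, *gin*); -gi when the stem ends in a vowel (*ketagu*, *uofe*, *wahwaspo*).
*jiz* — final sound /z/ (a sibilant) → -a → *jiza*.
*jao*: final sound = /o/, a vowel → -gi → *jaogi*.

jiza, jaogi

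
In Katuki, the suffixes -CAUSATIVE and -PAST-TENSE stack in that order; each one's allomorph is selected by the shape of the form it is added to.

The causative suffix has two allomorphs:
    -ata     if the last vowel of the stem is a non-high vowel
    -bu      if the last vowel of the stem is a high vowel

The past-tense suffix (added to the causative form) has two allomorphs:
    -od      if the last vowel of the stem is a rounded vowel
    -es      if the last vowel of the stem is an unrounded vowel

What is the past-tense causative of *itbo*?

The last vowel of *itbo* is /o/, which is a non-high vowel, so the causative suffix is -ata, giving *itboata*.
Since the last vowel of the causative form *itboata* is /a/ (an unrounded vowel), it takes -es, giving *itboataes*.

itboataes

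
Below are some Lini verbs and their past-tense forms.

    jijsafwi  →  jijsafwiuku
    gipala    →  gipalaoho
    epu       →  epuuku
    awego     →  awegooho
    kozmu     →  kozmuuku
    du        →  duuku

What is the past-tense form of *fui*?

The suffix is conditioned by the last vowel: -uku when the last vowel of the stem is a high vowel (*jijsafwi*, *epu*, *kozmu*, *du*); -oho when the last vowel of the stem is a non-high vowel (*gipala*, *awego*).
The last vowel of *fui* is /i/, which is a high vowel, so the suffix is -uku, giving *fuiuku*.

fuiuku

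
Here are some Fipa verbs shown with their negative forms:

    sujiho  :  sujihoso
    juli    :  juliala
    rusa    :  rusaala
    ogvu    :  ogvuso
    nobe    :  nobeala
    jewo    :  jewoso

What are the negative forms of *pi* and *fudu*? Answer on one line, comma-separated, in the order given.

piala, fuduso

The alternation tracks the last vowel of the stem — -so when the last vowel of the stem is a rounded vowel (*sujiho*, *ogvu*, *jewo*); -ala when the last vowel of the stem is an unrounded vowel (*juli*, *rusa*, *nobe*).
The last vowel of *pi* is /i/, which is an unrounded vowel, so the suffix is -ala, giving *piala*.
Since the last vowel of *fudu* is /u/ (a rounded vowel), it takes -so, giving *fuduso*.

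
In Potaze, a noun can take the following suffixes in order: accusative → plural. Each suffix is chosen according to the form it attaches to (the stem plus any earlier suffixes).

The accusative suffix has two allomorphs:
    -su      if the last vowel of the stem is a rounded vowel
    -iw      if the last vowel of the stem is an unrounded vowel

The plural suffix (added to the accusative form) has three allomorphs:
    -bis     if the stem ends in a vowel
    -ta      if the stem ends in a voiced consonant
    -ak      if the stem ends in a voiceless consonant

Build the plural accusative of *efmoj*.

efmojsubis

*efmoj* — last vowel /o/ (a rounded vowel) → -su → *efmojsu*.
The accusative form *efmojsu*: final sound = /u/, a vowel → -bis → *efmojsubis*.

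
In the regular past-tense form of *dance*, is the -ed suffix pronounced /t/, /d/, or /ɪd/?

The stem *dance* ends in a voiceless consonant other than /t/.
The -ed suffix is realized as /ɪd/ after /t, d/; as /t/ after other voiceless consonants; and as /d/ after other voiced sounds.
So -ed on *dance* is pronounced /t/.

/t/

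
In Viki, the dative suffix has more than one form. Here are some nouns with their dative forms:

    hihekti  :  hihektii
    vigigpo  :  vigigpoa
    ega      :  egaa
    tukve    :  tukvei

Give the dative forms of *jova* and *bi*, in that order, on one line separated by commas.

jovaa, bii

Looking at the last vowel of each stem: -i when the last vowel of the stem is a front vowel (*hihekti*, *tukve*); -a when the last vowel of the stem is a back vowel (*vigigpo*, *ega*).
*jova*: last vowel = /a/, a back vowel → -a → *jovaa*.
*bi*: last vowel = /i/, a front vowel → -i → *bii*.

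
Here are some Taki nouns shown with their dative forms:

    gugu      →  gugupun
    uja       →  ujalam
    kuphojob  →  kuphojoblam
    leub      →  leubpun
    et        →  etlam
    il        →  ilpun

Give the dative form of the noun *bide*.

The suffix is conditioned by the last vowel: -pun when the last vowel of the stem is a high vowel (*gugu*, *leub*, *il*); -lam when the last vowel of the stem is a non-high vowel (*uja*, *kuphojob*, *et*).
The last vowel of *bide* is /e/, which is a non-high vowel, so the suffix is -lam, giving *bidelam*.

bidelam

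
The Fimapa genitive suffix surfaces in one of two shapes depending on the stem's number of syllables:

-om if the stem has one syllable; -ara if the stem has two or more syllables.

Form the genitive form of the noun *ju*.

juom

*ju* has one syllable, so the suffix is -om, giving *juom*.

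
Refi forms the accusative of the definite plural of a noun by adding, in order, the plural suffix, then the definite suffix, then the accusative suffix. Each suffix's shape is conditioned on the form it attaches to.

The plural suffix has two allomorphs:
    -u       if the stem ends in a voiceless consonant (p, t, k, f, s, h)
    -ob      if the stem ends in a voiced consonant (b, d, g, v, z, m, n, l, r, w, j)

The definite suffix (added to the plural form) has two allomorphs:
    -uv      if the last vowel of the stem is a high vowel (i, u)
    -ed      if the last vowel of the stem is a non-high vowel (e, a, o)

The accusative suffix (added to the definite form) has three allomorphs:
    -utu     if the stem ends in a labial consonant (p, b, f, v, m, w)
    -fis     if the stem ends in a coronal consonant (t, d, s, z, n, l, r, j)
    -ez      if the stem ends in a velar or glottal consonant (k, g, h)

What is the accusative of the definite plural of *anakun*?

anakunobedfis

*anakun*: final consonant = /n/, voiced → -ob → *anakunob*.
The last vowel of the plural form *anakunob* is /o/, which is a non-high vowel, so the definite suffix is -ed, giving *anakunobed*.
The definite form *anakunobed* — final consonant /d/ (coronal) → -fis → *anakunobedfis*.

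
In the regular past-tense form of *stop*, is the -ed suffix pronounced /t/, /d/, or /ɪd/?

The stem *stop* ends in a voiceless consonant other than /t/.
The -ed suffix is realized as /ɪd/ after /t, d/; as /t/ after other voiceless consonants; and as /d/ after other voiced sounds.
So -ed on *stop* is pronounced /t/.

/t/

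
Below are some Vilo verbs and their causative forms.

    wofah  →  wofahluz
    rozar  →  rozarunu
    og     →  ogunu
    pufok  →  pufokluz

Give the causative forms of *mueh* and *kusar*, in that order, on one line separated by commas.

muehluz, kusarunu

The suffix is conditioned by the final consonant: -luz when the stem ends in a voiceless consonant (*wofah*, *pufok*); -unu when the stem ends in a voiced consonant (*rozar*, *og*).
Since the final consonant of *mueh* is /h/ (voiceless), it takes -luz, giving *muehluz*.
The final consonant of *kusar* is /r/, which is voiced, so the suffix is -unu, giving *kusarunu*.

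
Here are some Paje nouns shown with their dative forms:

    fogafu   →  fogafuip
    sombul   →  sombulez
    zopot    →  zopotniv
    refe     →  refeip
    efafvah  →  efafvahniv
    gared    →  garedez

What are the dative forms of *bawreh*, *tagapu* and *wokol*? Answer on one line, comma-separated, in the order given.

bawrehniv, tagapuip, wokolez

The pattern is voicing of the final sound: -niv when the stem ends in a voiceless consonant (*zopot*, *efafvah*); -ez when the stem ends in a voiced consonant (*sombul*, *gared*); -ip when the stem ends in a vowel (*fogafu*, *refe*).
The final sound of *bawreh* is /h/, which is a voiceless consonant, so the suffix is -niv, giving *bawrehniv*.
Since the final sound of *tagapu* is /u/ (a vowel), it takes -ip, giving *tagapuip*.
*wokol* — final sound /l/ (a voiced consonant) → -ez → *wokolez*.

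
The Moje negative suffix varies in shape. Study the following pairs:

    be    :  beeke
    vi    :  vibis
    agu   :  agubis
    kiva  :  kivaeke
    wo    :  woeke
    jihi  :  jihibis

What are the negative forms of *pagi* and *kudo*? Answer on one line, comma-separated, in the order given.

pagibis, kudoeke

The pattern is height harmony: -bis when the last vowel of the stem is a high vowel (*vi*, *agu*, *jihi*); -eke when the last vowel of the stem is a non-high vowel (*be*, *kiva*, *wo*).
The last vowel of *pagi* is /i/, which is a high vowel, so the suffix is -bis, giving *pagibis*.
Since the last vowel of *kudo* is /o/ (a non-high vowel), it takes -eke, giving *kudoeke*.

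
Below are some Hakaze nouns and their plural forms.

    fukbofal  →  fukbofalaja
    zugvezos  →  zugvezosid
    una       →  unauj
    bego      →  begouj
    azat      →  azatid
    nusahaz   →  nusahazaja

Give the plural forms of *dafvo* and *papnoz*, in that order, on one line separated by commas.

dafvouj, papnozaja

The pattern is voicing of the final sound: -id when the stem ends in a voiceless consonant (*zugvezos*, *azat*); -aja when the stem ends in a voiced consonant (*fukbofal*, *nusahaz*); -uj when the stem ends in a vowel (*una*, *bego*).
Since the final sound of *dafvo* is /o/ (a vowel), it takes -uj, giving *dafvouj*.
*papnoz*: final sound = /z/, a voiced consonant → -aja → *papnozaja*.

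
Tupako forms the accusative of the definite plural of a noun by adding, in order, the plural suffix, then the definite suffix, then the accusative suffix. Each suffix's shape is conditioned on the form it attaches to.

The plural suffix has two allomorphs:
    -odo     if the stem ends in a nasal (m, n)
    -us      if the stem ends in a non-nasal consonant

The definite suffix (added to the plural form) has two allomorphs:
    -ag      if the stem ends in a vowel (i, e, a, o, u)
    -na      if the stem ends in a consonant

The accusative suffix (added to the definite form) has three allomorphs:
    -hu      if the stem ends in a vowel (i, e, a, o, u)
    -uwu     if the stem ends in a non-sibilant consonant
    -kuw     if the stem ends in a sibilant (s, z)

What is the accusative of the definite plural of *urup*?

urupusnahu

*urup*: final consonant = /p/, non-nasal → -us → *urupus*.
Since the final sound of the plural form *urupus* is /s/ (a consonant), it takes -na, giving *urupusna*.
Since the final sound of the definite form *urupusna* is /a/ (a vowel), it takes -hu, giving *urupusnahu*.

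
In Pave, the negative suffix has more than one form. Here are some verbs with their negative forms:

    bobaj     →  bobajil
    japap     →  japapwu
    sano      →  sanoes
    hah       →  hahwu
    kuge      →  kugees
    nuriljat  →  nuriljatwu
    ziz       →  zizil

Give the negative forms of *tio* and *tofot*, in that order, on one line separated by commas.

tioes, tofotwu

Looking at the final sound of each stem: -wu when the stem ends in a voiceless consonant (*japap*, *hah*, *nuriljat*); -il when the stem ends in a voiced consonant (*bobaj*, *ziz*); -es when the stem ends in a vowel (*sano*, *kuge*).
Since the final sound of *tio* is /o/ (a vowel), it takes -es, giving *tioes*.
*tofot*: final sound = /t/, a voiceless consonant → -wu → *tofotwu*.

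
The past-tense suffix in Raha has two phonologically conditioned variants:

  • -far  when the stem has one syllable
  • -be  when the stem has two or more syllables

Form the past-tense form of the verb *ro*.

*ro* (one syllable) → -far → *rofar*.

rofar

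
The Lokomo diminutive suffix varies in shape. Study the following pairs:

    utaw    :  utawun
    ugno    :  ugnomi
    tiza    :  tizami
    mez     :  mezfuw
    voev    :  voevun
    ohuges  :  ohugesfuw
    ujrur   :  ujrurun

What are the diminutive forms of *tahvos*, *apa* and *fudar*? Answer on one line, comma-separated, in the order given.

The suffix is conditioned by the final sound: -fuw when the stem ends in a sibilant (*mez*, *ohuges*); -un when the stem ends in a non-sibilant consonant (*utaw*, *voev*, *ujrur*); -mi when the stem ends in a vowel (*ugno*, *tiza*).
*tahvos*: final sound = /s/, a sibilant → -fuw → *tahvosfuw*.
The final sound of *apa* is /a/, which is a vowel, so the suffix is -mi, giving *apami*.
Since the final sound of *fudar* is /r/ (a non-sibilant consonant), it takes -un, giving *fudarun*.

tahvosfuw, apami, fudarun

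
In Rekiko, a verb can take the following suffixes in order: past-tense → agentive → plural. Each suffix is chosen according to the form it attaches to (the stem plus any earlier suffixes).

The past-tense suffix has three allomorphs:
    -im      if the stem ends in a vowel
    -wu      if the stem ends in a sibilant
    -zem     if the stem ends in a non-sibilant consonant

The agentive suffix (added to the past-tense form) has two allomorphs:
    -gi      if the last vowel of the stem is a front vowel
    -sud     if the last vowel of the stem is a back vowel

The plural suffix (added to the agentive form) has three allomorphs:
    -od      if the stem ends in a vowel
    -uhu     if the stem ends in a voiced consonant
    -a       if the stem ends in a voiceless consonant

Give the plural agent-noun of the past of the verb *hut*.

Since the final sound of *hut* is /t/ (a non-sibilant consonant), it takes -zem, giving *hutzem*.
The last vowel of the past-tense form *hutzem* is /e/, which is a front vowel, so the agentive suffix is -gi, giving *hutzemgi*.
The agentive form *hutzemgi* — final sound /i/ (a vowel) → -od → *hutzemgiod*.

hutzemgiod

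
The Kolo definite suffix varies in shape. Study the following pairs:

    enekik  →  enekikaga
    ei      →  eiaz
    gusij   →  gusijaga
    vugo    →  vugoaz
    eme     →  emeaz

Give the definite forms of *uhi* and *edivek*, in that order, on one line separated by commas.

The alternation tracks the final sound of the stem — -aga when the stem ends in a consonant (*enekik*, *gusij*); -az when the stem ends in a vowel (*ei*, *vugo*, *eme*).
*uhi* — final sound /i/ (a vowel) → -az → *uhiaz*.
*edivek*: final sound = /k/, a consonant → -aga → *edivekaga*.

uhiaz, edivekaga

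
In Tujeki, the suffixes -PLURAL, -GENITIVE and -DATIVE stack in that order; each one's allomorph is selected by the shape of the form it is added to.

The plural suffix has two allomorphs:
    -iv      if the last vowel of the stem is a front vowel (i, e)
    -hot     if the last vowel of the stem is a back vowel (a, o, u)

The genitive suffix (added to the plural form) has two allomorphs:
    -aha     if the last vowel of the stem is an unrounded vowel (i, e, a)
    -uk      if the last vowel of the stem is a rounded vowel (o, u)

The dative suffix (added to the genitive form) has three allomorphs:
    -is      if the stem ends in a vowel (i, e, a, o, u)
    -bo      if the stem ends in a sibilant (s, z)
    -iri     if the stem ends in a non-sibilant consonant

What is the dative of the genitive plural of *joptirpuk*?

joptirpukhotukiri

The last vowel of *joptirpuk* is /u/, which is a back vowel, so the plural suffix is -hot, giving *joptirpukhot*.
The last vowel of the plural form *joptirpukhot* is /o/, which is a rounded vowel, so the genitive suffix is -uk, giving *joptirpukhotuk*.
The genitive form *joptirpukhotuk*: final sound = /k/, a non-sibilant consonant → -iri → *joptirpukhotukiri*.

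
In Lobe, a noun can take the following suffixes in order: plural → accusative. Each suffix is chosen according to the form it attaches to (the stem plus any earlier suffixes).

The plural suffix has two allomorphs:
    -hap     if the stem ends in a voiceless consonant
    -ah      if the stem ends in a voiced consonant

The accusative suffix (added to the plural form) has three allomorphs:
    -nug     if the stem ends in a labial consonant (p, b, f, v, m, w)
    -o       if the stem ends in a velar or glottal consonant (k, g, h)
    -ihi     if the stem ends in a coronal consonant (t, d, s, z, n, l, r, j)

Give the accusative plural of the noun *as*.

ashapnug

*as*: final consonant = /s/, voiceless → -hap → *ashap*.
The final consonant of the plural form *ashap* is /p/, which is labial, so the accusative suffix is -nug, giving *ashapnug*.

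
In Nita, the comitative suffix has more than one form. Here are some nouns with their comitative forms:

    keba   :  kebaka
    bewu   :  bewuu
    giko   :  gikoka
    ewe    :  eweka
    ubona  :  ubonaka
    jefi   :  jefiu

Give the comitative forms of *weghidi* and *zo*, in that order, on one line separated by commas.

Looking at the last vowel of each stem: -u when the last vowel of the stem is a high vowel (*bewu*, *jefi*); -ka when the last vowel of the stem is a non-high vowel (*keba*, *giko*, *ewe*, *ubona*).
Since the last vowel of *weghidi* is /i/ (a high vowel), it takes -u, giving *weghidiu*.
*zo*: last vowel = /o/, a non-high vowel → -ka → *zoka*.

weghidiu, zoka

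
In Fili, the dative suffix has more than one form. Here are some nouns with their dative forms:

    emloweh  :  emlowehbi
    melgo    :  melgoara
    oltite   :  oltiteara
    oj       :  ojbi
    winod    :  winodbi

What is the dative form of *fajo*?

fajoara

The alternation tracks the final sound of the stem — -bi when the stem ends in a consonant (*emloweh*, *oj*, *winod*); -ara when the stem ends in a vowel (*melgo*, *oltite*).
Since the final sound of *fajo* is /o/ (a vowel), it takes -ara, giving *fajoara*.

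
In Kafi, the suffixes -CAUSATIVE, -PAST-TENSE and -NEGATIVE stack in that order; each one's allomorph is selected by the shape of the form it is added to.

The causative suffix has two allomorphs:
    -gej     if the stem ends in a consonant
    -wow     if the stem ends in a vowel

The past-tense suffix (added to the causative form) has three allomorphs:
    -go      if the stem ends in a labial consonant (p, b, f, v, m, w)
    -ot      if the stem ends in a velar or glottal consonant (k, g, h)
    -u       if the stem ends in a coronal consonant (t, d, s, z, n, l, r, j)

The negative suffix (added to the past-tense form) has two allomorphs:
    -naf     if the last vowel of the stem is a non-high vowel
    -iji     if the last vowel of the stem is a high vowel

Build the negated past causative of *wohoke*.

wohokewowgonaf

Since the final sound of *wohoke* is /e/ (a vowel), it takes -wow, giving *wohokewow*.
Since the final consonant of the causative form *wohokewow* is /w/ (labial), it takes -go, giving *wohokewowgo*.
The past-tense form *wohokewowgo* — last vowel /o/ (a non-high vowel) → -naf → *wohokewowgonaf*.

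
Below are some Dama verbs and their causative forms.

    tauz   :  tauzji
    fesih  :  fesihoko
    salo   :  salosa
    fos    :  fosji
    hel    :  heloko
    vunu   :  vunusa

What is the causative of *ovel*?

oveloko

Looking at the final sound of each stem: -ji when the stem ends in a sibilant (*tauz*, *fos*); -oko when the stem ends in a non-sibilant consonant (*fesih*, *hel*); -sa when the stem ends in a vowel (*salo*, *vunu*).
Since the final sound of *ovel* is /l/ (a non-sibilant consonant), it takes -oko, giving *oveloko*.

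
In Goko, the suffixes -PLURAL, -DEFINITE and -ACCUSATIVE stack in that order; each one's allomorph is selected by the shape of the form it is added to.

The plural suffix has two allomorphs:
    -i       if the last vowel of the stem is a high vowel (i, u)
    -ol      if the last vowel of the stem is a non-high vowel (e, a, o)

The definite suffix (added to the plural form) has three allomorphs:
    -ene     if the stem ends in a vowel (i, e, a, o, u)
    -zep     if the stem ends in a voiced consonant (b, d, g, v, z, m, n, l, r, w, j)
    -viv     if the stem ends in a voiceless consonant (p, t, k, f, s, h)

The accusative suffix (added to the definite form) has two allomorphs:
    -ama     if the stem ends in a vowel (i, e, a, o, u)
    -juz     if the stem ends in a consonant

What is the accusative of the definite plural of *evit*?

evitieneama

*evit* — last vowel /i/ (a high vowel) → -i → *eviti*.
The final sound of the plural form *eviti* is /i/, which is a vowel, so the definite suffix is -ene, giving *evitiene*.
The definite form *evitiene* — final sound /e/ (a vowel) → -ama → *evitieneama*.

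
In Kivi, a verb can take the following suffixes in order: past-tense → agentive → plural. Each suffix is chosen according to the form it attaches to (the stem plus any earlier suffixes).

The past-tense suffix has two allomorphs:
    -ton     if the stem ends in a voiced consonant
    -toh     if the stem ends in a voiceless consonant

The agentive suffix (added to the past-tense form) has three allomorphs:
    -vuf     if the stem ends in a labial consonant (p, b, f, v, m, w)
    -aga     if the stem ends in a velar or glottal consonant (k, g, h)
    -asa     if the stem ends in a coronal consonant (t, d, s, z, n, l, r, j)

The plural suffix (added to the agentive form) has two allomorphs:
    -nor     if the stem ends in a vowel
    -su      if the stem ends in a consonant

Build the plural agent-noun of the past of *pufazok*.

*pufazok*: final consonant = /k/, voiceless → -toh → *pufazoktoh*.
The past-tense form *pufazoktoh*: final consonant = /h/, velar/glottal → -aga → *pufazoktohaga*.
The final sound of the agentive form *pufazoktohaga* is /a/, which is a vowel, so the plural suffix is -nor, giving *pufazoktohaganor*.

pufazoktohaganor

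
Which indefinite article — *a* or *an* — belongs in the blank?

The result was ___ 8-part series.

The indefinite article is chosen by the initial *sound* of the following word, not its spelling.
The number *8* is spoken "eight", beginning with /eɪt/ — a vowel sound.
So the article is *an*: The result was an 8-part series.

an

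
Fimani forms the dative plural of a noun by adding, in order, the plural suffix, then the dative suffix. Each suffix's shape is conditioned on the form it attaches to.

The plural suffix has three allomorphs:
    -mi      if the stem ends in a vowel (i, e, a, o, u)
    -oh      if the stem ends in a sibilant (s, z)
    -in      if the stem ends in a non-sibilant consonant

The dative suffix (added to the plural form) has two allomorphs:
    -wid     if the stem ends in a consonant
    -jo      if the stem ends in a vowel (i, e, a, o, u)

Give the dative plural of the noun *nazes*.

The final sound of *nazes* is /s/, which is a sibilant, so the plural suffix is -oh, giving *nazesoh*.
The plural form *nazesoh* — final sound /h/ (a consonant) → -wid → *nazesohwid*.

nazesohwid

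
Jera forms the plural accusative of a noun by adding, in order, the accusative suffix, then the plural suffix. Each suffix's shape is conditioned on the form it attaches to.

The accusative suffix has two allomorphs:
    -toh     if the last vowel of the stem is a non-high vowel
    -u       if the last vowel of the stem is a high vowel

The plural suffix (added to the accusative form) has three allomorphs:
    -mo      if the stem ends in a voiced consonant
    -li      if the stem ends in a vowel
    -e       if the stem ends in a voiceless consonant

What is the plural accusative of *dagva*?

*dagva*: last vowel = /a/, a non-high vowel → -toh → *dagvatoh*.
The final sound of the accusative form *dagvatoh* is /h/, which is a voiceless consonant, so the plural suffix is -e, giving *dagvatohe*.

dagvatohe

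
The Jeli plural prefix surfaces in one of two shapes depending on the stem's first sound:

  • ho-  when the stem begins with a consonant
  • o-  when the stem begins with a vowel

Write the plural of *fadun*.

hofadun

*fadun*: first sound = /f/, a consonant → ho- → *hofadun*.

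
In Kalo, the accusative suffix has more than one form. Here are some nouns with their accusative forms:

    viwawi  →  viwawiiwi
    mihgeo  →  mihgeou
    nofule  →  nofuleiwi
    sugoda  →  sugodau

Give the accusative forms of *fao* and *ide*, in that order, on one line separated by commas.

The pattern is front/back vowel harmony: -iwi when the last vowel of the stem is a front vowel (*viwawi*, *nofule*); -u when the last vowel of the stem is a back vowel (*mihgeo*, *sugoda*).
*fao* — last vowel /o/ (a back vowel) → -u → *faou*.
The last vowel of *ide* is /e/, which is a front vowel, so the suffix is -iwi, giving *ideiwi*.

faou, ideiwi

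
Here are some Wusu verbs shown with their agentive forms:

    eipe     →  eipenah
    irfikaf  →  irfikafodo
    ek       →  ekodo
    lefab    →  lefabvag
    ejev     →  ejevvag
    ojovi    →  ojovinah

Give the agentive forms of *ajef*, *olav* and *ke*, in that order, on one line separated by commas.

Looking at the final sound of each stem: -odo when the stem ends in a voiceless consonant (*irfikaf*, *ek*); -vag when the stem ends in a voiced consonant (*lefab*, *ejev*); -nah when the stem ends in a vowel (*eipe*, *ojovi*).
Since the final sound of *ajef* is /f/ (a voiceless consonant), it takes -odo, giving *ajefodo*.
*olav*: final sound = /v/, a voiced consonant → -vag → *olavvag*.
*ke*: final sound = /e/, a vowel → -nah → *kenah*.

ajefodo, olavvag, kenah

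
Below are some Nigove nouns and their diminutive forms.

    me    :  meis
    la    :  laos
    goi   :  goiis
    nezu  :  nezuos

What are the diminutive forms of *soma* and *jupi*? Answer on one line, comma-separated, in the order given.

The suffix is conditioned by the last vowel: -is when the last vowel of the stem is a front vowel (*me*, *goi*); -os when the last vowel of the stem is a back vowel (*la*, *nezu*).
*soma* — last vowel /a/ (a back vowel) → -os → *somaos*.
Since the last vowel of *jupi* is /i/ (a front vowel), it takes -is, giving *jupiis*.

somaos, jupiis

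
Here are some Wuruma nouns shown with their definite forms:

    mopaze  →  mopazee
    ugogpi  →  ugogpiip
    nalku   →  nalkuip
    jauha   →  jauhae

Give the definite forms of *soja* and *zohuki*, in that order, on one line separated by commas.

The suffix is conditioned by the last vowel: -ip when the last vowel of the stem is a high vowel (*ugogpi*, *nalku*); -e when the last vowel of the stem is a non-high vowel (*mopaze*, *jauha*).
The last vowel of *soja* is /a/, which is a non-high vowel, so the suffix is -e, giving *sojae*.
The last vowel of *zohuki* is /i/, which is a high vowel, so the suffix is -ip, giving *zohukiip*.

sojae, zohukiip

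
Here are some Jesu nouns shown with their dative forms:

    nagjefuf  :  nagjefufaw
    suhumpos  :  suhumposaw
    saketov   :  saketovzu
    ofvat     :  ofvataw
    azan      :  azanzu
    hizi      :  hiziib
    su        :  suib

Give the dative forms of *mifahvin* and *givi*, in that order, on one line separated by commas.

mifahvinzu, giviib

The pattern is voicing of the final sound: -aw when the stem ends in a voiceless consonant (*nagjefuf*, *suhumpos*, *ofvat*); -zu when the stem ends in a voiced consonant (*saketov*, *azan*); -ib when the stem ends in a vowel (*hizi*, *su*).
The final sound of *mifahvin* is /n/, which is a voiced consonant, so the suffix is -zu, giving *mifahvinzu*.
The final sound of *givi* is /i/, which is a vowel, so the suffix is -ib, giving *giviib*.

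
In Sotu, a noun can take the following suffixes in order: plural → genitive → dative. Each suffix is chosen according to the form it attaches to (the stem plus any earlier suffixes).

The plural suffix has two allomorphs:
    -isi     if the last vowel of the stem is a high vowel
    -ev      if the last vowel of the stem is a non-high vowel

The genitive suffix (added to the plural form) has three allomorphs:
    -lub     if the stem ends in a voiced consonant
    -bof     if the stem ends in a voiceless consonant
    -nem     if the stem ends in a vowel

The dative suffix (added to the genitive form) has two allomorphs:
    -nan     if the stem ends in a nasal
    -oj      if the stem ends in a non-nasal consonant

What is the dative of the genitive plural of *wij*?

*wij* — last vowel /i/ (a high vowel) → -isi → *wijisi*.
The plural form *wijisi* — final sound /i/ (a vowel) → -nem → *wijisinem*.
The genitive form *wijisinem*: final consonant = /m/, a nasal → -nan → *wijisinemnan*.

wijisinemnan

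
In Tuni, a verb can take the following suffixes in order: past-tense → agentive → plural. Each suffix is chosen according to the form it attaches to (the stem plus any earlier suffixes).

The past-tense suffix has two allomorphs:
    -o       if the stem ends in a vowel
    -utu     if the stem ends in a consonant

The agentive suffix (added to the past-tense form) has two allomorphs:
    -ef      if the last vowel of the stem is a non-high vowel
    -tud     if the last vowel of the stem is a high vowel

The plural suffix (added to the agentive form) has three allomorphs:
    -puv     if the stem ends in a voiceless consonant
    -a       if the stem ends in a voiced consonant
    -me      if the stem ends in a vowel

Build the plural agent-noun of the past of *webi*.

webioefpuv

*webi*: final sound = /i/, a vowel → -o → *webio*.
The past-tense form *webio*: last vowel = /o/, a non-high vowel → -ef → *webioef*.
Since the final sound of the agentive form *webioef* is /f/ (a voiceless consonant), it takes -puv, giving *webioefpuv*.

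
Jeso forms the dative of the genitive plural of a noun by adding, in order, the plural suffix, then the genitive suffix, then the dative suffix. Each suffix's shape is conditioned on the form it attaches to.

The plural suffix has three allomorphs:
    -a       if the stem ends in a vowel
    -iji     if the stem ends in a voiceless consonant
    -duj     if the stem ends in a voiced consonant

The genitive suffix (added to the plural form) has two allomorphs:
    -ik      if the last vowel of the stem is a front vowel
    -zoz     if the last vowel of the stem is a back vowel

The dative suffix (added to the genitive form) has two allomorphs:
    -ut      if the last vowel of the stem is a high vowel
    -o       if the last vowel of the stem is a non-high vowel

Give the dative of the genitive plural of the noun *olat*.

olatijiikut

*olat* — final sound /t/ (a voiceless consonant) → -iji → *olatiji*.
Since the last vowel of the plural form *olatiji* is /i/ (a front vowel), it takes -ik, giving *olatijiik*.
Since the last vowel of the genitive form *olatijiik* is /i/ (a high vowel), it takes -ut, giving *olatijiikut*.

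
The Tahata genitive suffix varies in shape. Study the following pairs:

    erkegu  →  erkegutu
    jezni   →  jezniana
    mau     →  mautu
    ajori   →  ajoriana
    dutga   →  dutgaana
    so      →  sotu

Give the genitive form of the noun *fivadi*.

fivadiana

The pattern is rounding harmony: -tu when the last vowel of the stem is a rounded vowel (*erkegu*, *mau*, *so*); -ana when the last vowel of the stem is an unrounded vowel (*jezni*, *ajori*, *dutga*).
*fivadi*: last vowel = /i/, an unrounded vowel → -ana → *fivadiana*.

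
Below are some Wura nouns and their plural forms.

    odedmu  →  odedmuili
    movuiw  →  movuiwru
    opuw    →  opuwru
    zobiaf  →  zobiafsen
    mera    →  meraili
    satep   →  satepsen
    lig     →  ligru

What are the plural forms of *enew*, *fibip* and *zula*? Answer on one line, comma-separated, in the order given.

enewru, fibipsen, zulaili

Looking at the final sound of each stem: -sen when the stem ends in a voiceless consonant (*zobiaf*, *satep*); -ru when the stem ends in a voiced consonant (*movuiw*, *opuw*, *lig*); -ili when the stem ends in a vowel (*odedmu*, *mera*).
*enew*: final sound = /w/, a voiced consonant → -ru → *enewru*.
The final sound of *fibip* is /p/, which is a voiceless consonant, so the suffix is -sen, giving *fibipsen*.
Since the final sound of *zula* is /a/ (a vowel), it takes -ili, giving *zulaili*.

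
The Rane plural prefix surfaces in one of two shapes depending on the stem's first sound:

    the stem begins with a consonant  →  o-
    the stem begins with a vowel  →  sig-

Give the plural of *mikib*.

omikib

*mikib*: first sound = /m/, a consonant → o- → *omikib*.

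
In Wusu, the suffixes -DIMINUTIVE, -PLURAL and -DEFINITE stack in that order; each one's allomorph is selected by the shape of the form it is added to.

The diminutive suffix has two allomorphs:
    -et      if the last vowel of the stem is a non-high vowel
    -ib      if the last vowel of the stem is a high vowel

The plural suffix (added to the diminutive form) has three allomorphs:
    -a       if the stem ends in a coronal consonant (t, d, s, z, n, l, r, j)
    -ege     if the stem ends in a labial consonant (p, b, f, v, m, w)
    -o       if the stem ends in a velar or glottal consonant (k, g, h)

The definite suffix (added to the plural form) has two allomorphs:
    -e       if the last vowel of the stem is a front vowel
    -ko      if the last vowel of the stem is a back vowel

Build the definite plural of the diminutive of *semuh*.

*semuh* — last vowel /u/ (a high vowel) → -ib → *semuhib*.
Since the final consonant of the diminutive form *semuhib* is /b/ (labial), it takes -ege, giving *semuhibege*.
The plural form *semuhibege* — last vowel /e/ (a front vowel) → -e → *semuhibegee*.

semuhibegee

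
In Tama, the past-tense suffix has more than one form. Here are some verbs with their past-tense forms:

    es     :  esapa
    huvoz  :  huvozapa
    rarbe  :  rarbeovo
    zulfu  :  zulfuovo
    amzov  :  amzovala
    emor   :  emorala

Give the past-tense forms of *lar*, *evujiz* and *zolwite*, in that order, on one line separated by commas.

The suffix is conditioned by the final sound: -apa when the stem ends in a sibilant (*es*, *huvoz*); -ala when the stem ends in a non-sibilant consonant (*amzov*, *emor*); -ovo when the stem ends in a vowel (*rarbe*, *zulfu*).
*lar*: final sound = /r/, a non-sibilant consonant → -ala → *larala*.
*evujiz*: final sound = /z/, a sibilant → -apa → *evujizapa*.
The final sound of *zolwite* is /e/, which is a vowel, so the suffix is -ovo, giving *zolwiteovo*.

larala, evujizapa, zolwiteovo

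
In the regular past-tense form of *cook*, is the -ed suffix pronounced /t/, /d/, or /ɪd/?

/t/

The stem *cook* ends in a voiceless consonant other than /t/.
The -ed suffix is realized as /ɪd/ after /t, d/; as /t/ after other voiceless consonants; and as /d/ after other voiced sounds.
So -ed on *cook* is pronounced /t/.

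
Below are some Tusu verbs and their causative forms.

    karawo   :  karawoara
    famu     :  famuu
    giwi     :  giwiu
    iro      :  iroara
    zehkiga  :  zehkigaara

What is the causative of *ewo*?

ewoara

Looking at the last vowel of each stem: -u when the last vowel of the stem is a high vowel (*famu*, *giwi*); -ara when the last vowel of the stem is a non-high vowel (*karawo*, *iro*, *zehkiga*).
The last vowel of *ewo* is /o/, which is a non-high vowel, so the suffix is -ara, giving *ewoara*.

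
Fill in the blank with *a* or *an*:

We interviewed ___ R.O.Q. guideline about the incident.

The indefinite article is chosen by the initial *sound* of the following word, not its spelling.
The initialism *R.O.Q.* is read letter by letter; the first letter, R, is pronounced /ɑr/, which begins with a vowel sound.
So the article is *an*: We interviewed an R.O.Q. guideline about the incident.

an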